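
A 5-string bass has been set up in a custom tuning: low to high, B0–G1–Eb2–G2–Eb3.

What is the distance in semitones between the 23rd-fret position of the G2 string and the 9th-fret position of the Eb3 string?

6 semitones

G2 at fret 23 → Gb4 (MIDI 66); Eb3 at fret 9 → C4 (MIDI 60).
66 − 60 = 6, so the two pitches are 6 semitones apart, with Gb4 the higher.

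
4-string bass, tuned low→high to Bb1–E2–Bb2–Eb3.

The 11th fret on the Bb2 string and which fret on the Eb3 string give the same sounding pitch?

Fret 11 on Bb2 is MIDI 46 + 11 = 57 (A3). On the Eb3 string (open MIDI 51), that pitch is 57 − 51 = fret 6.

6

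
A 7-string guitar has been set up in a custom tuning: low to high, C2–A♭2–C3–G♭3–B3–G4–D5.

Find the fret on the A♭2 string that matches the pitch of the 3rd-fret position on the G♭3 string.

Fret 3 on G♭3 is MIDI 54 + 3 = 57 (A3). On the A♭2 string (open MIDI 44), that pitch is 57 − 44 = fret 13.

13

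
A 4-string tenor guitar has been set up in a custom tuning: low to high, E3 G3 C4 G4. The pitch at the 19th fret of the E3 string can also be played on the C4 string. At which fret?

11

Fret 19 on E3 is MIDI 52 + 19 = 71 (B4). On the C4 string (open MIDI 60), that pitch is 71 − 60 = fret 11.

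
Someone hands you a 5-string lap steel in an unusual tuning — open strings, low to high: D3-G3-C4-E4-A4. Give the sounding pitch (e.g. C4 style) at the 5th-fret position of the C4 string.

C4 is MIDI 60. Adding 5 gives 65, which is F4.

F4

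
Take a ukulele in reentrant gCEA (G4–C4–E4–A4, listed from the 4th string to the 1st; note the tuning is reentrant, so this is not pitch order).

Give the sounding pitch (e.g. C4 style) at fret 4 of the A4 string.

C#5

The open A4 string plus 4 semitones: A–A#–B–C–C#.
The walk passes from B into C once, so the octave number goes from 4 to 5.
(Equivalently spelled Db5.)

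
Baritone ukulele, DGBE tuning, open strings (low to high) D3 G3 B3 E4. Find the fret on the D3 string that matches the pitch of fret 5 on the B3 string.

Fret 5 on B3 is MIDI 59 + 5 = 64 (E4). On the D3 string (open MIDI 50), that pitch is 64 − 50 = fret 14.

14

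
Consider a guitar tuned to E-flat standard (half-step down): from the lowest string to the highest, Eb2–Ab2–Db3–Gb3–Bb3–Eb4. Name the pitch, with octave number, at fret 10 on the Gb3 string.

Each fret is one semitone, so Gb3 + 10 = E4.

E4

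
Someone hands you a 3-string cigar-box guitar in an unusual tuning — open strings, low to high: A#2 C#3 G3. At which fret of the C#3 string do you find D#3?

D#3 is 2 semitones above the open C#3 (C#–D–D#), so it sits at fret 2.

2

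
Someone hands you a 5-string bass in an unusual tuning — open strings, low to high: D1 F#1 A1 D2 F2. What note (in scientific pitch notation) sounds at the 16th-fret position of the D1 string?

Each fret is one semitone, so D1 + 16 = F#2.

F#2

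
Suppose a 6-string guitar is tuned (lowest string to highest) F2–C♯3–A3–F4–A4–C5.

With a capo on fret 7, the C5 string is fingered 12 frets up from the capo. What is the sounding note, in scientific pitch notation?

G6

The capo raises the open C5 by 7 semitones to G5; fretting 12 more gives C5 + 7 + 12 = C5 + 19 semitones = G6.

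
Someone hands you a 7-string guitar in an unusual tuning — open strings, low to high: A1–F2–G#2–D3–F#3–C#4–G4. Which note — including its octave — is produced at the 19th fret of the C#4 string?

G#5

Each fret is one semitone, so C#4 + 19 = G#5.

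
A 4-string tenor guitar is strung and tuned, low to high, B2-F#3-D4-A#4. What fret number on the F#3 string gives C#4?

C#4 is 7 semitones above the open F#3 (F#–G–G#–A–A#–B–C–C#), so it sits at fret 7.

7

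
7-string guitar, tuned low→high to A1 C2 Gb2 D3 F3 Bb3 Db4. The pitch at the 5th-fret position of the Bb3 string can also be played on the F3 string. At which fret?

Bb3 at fret 5 is Bb3 + 5 semitones = Eb4.
The open F3 string is 5 semitones below the open Bb3, so the same pitch on the F3 string lies at fret 5 + 5 = 10.

10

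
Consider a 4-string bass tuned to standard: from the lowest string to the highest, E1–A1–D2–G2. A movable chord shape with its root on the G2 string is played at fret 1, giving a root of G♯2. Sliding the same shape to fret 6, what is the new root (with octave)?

Moving from fret 1 to fret 6 shifts the root by 5 semitones.
G♯2 up 5 semitones is C♯3.

C♯3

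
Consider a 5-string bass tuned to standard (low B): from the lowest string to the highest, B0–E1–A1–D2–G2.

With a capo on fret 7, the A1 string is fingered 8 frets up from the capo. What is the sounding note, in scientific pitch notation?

C3

The capo raises the open A1 by 7 semitones to E2; fretting 8 more gives A1 + 7 + 8 = A1 + 15 semitones = C3.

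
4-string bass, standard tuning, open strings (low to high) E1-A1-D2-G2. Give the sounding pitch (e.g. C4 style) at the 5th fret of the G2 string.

The open G2 string plus 5 semitones: G–G#–A–A#–B–C.
The walk passes from B into C once, so the octave number goes from 2 to 3.

C3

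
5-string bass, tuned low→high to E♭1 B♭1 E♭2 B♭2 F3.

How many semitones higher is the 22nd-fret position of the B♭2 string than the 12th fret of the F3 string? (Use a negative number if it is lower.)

3 semitones

B♭2 at fret 22 → A♭4 (MIDI 68); F3 at fret 12 → F4 (MIDI 65).
68 − 65 = 3, so the two pitches are 3 semitones apart.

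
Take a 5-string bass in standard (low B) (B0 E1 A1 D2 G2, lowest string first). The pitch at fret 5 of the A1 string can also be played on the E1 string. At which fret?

Fret 5 on A1 is MIDI 33 + 5 = 38 (D2). On the E1 string (open MIDI 28), that pitch is 38 − 28 = fret 10.

10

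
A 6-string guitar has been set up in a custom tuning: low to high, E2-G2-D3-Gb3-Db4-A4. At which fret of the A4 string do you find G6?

G6 is 22 semitones above the open A4 (A–Bb–B–C–…–F–Gb–G), so it sits at fret 22.

22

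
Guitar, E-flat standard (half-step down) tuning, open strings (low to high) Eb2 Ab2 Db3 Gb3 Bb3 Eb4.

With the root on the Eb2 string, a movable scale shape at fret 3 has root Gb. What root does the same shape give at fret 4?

Moving from fret 3 to fret 4 shifts the root by 1 semitone.
Gb up 1 semitone is G.

G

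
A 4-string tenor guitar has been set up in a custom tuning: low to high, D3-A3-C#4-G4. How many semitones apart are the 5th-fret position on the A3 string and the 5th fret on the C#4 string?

4 semitones

A3 at fret 5 → D4 (MIDI 62); C#4 at fret 5 → F#4 (MIDI 66).
62 − 66 = -4, so the two pitches are 4 semitones apart, with F#4 the higher.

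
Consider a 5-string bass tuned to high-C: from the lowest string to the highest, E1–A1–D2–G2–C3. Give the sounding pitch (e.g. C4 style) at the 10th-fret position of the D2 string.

Each fret is one semitone, so D2 + 10 = C3.

C3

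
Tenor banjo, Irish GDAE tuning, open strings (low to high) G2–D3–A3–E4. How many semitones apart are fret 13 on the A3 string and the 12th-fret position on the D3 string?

A3 at fret 13 → A#4 (MIDI 70); D3 at fret 12 → D4 (MIDI 62).
70 − 62 = 8, so the two pitches are 8 semitones apart, with A#4 the higher.

8 semitones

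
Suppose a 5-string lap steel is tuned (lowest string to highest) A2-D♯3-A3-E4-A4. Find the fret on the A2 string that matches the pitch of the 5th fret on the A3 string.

Fret 5 on A3 is MIDI 57 + 5 = 62 (D4). On the A2 string (open MIDI 45), that pitch is 62 − 45 = fret 17.

17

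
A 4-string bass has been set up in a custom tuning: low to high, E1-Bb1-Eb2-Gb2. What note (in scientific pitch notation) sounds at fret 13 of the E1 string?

The open E1 string plus 13 semitones: E–F–Gb–G–…–Eb–E–F.
The walk passes from B into C once, so the octave number goes from 1 to 2.

F2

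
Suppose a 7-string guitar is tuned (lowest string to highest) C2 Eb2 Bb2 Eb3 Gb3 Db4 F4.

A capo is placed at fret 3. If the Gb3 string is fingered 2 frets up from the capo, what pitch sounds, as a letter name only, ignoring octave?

B

The capo raises the open Gb3 by 3 semitones to A3; fretting 2 more gives Gb3 + 3 + 2 = Gb3 + 5 semitones, landing on B.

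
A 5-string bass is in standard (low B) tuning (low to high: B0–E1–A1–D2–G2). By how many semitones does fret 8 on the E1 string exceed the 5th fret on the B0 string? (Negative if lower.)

8 semitones

E1 at fret 8 → C2 (MIDI 36); B0 at fret 5 → E1 (MIDI 28).
36 − 28 = 8, so the two pitches are 8 semitones apart.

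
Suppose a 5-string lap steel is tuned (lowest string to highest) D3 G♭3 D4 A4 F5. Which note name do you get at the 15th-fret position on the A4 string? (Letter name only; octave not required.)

A4 is MIDI 69. Adding 15 gives 84; 84 mod 12 = 0, i.e. C.

C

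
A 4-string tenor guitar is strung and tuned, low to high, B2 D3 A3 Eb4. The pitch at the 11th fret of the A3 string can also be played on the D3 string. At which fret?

18

Fret 11 on A3 is MIDI 57 + 11 = 68 (Ab4). On the D3 string (open MIDI 50), that pitch is 68 − 50 = fret 18.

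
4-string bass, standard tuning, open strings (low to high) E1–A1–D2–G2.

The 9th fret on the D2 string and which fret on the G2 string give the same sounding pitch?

4

D2 at fret 9 is D2 + 9 semitones = B2.
The open G2 string is 5 semitones above the open D2, so the same pitch on the G2 string lies at fret 9 − 5 = 4.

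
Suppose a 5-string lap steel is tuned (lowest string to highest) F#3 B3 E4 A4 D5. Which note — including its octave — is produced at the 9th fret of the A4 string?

F#5

Each fret is one semitone, so A4 + 9 = F#5.
(Equivalently spelled Gb5.)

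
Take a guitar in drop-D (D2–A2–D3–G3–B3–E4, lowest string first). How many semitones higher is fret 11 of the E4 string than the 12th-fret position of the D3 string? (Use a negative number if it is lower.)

E4 at fret 11 → D#5 (MIDI 75); D3 at fret 12 → D4 (MIDI 62).
75 − 62 = 13, so the two pitches are 13 semitones apart.

13 semitones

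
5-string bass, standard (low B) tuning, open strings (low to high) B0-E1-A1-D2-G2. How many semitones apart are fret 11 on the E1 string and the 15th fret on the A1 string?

9 semitones

E1 at fret 11 → D#2 (MIDI 39); A1 at fret 15 → C3 (MIDI 48).
39 − 48 = -9, so the two pitches are 9 semitones apart, with C3 the higher.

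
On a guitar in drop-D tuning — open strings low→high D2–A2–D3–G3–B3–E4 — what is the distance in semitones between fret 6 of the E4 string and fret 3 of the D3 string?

17 semitones

E4 at fret 6 → A#4 (MIDI 70); D3 at fret 3 → F3 (MIDI 53).
70 − 53 = 17, so the two pitches are 17 semitones apart, with A#4 the higher.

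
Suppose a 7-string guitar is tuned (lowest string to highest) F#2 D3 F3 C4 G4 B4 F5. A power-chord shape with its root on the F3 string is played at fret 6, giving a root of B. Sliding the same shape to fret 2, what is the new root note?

Moving from fret 6 to fret 2 shifts the root by -4 semitones.
B down 4 semitones is G.

G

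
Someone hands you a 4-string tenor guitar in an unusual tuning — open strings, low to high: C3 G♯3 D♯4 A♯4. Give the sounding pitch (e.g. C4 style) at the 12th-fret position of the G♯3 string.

G♯4

G♯3 is MIDI 56. Adding 12 gives 68, which is G♯4.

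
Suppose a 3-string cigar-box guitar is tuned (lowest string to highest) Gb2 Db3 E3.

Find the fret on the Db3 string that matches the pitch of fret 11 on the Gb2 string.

4

Gb2 at fret 11 is Gb2 + 11 semitones = F3.
The open Db3 string is 7 semitones above the open Gb2, so the same pitch on the Db3 string lies at fret 11 − 7 = 4.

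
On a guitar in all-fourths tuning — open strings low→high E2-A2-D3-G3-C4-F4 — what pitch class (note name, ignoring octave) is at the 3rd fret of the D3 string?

F

The open D3 string plus 3 semitones: D–D#–E–F.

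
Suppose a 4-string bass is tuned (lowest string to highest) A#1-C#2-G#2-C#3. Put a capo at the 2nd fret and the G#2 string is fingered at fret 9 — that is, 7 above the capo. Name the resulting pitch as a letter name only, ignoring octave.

The capo raises the open G#2 by 2 semitones to A#2; fretting 7 more gives G#2 + 2 + 7 = G#2 + 9 semitones, landing on F.

F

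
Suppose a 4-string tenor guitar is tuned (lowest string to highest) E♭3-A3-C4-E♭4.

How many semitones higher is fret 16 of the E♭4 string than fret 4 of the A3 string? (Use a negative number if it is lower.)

18 semitones

E♭4 at fret 16 → G5 (MIDI 79); A3 at fret 4 → D♭4 (MIDI 61).
79 − 61 = 18, so the two pitches are 18 semitones apart.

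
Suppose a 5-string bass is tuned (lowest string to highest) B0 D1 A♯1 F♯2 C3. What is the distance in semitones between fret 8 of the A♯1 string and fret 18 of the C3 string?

A♯1 at fret 8 → F♯2 (MIDI 42); C3 at fret 18 → F♯4 (MIDI 66).
42 − 66 = -24, so the two pitches are 24 semitones apart, with F♯4 the higher.

24 semitones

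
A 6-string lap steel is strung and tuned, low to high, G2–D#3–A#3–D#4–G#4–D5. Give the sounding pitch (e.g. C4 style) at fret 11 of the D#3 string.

D4

Each fret is one semitone, so D#3 + 11 = D4.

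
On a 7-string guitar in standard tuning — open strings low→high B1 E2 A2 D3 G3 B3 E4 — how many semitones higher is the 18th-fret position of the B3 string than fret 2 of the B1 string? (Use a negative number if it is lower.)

B3 at fret 18 → F5 (MIDI 77); B1 at fret 2 → C#2 (MIDI 37).
77 − 37 = 40, so the two pitches are 40 semitones apart.

40 semitones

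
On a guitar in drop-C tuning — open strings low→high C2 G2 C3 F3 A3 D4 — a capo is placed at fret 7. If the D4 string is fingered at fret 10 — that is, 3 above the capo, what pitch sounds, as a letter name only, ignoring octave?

C

The capo raises the open D4 by 7 semitones to A4; fretting 3 more gives D4 + 7 + 3 = D4 + 10 semitones, landing on C.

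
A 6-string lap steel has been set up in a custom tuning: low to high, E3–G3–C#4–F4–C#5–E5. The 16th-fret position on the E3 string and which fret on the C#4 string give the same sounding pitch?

E3 at fret 16 is E3 + 16 semitones = G#4.
The open C#4 string is 9 semitones above the open E3, so the same pitch on the C#4 string lies at fret 16 − 9 = 7.

7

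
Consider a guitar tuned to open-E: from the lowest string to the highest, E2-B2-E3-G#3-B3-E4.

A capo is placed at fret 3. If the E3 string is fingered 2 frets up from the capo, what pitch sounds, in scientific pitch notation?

The capo raises the open E3 by 3 semitones to G3; fretting 2 more gives E3 + 3 + 2 = E3 + 5 semitones = A3.

A3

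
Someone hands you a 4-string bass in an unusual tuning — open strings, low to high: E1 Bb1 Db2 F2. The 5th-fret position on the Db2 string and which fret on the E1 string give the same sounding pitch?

14

Fret 5 on Db2 is MIDI 37 + 5 = 42 (Gb2). On the E1 string (open MIDI 28), that pitch is 42 − 28 = fret 14.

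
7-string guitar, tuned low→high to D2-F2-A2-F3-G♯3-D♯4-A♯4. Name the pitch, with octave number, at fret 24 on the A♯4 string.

A♯6

Each fret is one semitone, so A♯4 + 24 = A♯6.
(Equivalently spelled B♭6.)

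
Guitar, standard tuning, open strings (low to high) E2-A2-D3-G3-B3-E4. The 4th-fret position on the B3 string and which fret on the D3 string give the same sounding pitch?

13

B3 at fret 4 is B3 + 4 semitones = D#4.
The open D3 string is 9 semitones below the open B3, so the same pitch on the D3 string lies at fret 4 + 9 = 13.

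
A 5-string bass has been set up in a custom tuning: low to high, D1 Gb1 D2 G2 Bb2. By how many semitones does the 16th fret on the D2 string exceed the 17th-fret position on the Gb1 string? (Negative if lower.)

7 semitones

D2 at fret 16 → Gb3 (MIDI 54); Gb1 at fret 17 → B2 (MIDI 47).
54 − 47 = 7, so the two pitches are 7 semitones apart.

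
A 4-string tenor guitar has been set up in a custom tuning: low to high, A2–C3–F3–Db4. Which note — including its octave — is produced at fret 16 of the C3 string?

E4

The open C3 string plus 16 semitones: C–Db–D–Eb–…–D–Eb–E.
The walk passes from B into C once, so the octave number goes from 3 to 4.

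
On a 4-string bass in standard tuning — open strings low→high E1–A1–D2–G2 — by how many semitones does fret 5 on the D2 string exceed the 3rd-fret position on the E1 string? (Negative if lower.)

12 semitones

D2 at fret 5 → G2 (MIDI 43); E1 at fret 3 → G1 (MIDI 31).
43 − 31 = 12, so the two pitches are 12 semitones apart.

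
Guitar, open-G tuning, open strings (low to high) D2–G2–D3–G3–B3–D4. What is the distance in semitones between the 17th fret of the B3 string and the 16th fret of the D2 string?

B3 at fret 17 → E5 (MIDI 76); D2 at fret 16 → F#3 (MIDI 54).
76 − 54 = 22, so the two pitches are 22 semitones apart, with E5 the higher.

22 semitones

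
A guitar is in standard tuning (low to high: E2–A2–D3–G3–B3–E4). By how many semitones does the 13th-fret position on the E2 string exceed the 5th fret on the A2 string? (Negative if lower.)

3 semitones

E2 at fret 13 → F3 (MIDI 53); A2 at fret 5 → D3 (MIDI 50).
53 − 50 = 3, so the two pitches are 3 semitones apart.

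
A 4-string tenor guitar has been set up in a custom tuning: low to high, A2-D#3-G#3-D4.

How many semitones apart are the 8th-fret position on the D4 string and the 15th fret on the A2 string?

D4 at fret 8 → A#4 (MIDI 70); A2 at fret 15 → C4 (MIDI 60).
70 − 60 = 10, so the two pitches are 10 semitones apart, with A#4 the higher.

10 semitones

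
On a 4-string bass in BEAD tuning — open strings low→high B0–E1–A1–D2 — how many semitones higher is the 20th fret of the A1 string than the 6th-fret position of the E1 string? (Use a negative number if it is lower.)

19 semitones

A1 at fret 20 → F3 (MIDI 53); E1 at fret 6 → A#1 (MIDI 34).
53 − 34 = 19, so the two pitches are 19 semitones apart.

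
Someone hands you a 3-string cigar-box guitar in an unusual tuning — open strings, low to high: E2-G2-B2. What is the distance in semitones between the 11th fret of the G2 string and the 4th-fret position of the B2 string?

3 semitones

G2 at fret 11 → F#3 (MIDI 54); B2 at fret 4 → D#3 (MIDI 51).
54 − 51 = 3, so the two pitches are 3 semitones apart, with F#3 the higher.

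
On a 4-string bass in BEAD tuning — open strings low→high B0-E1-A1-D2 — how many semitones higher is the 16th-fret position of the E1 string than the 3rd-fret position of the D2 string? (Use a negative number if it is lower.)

3 semitones

E1 at fret 16 → G#2 (MIDI 44); D2 at fret 3 → F2 (MIDI 41).
44 − 41 = 3, so the two pitches are 3 semitones apart.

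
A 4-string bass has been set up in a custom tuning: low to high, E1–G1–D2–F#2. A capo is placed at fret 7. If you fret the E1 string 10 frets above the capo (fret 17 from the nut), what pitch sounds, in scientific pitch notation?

The capo raises the open E1 by 7 semitones to B1; fretting 10 more gives E1 + 7 + 10 = E1 + 17 semitones = A2.

A2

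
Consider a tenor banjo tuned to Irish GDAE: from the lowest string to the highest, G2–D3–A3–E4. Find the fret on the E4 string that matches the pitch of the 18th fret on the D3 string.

D3 at fret 18 is D3 + 18 semitones = G#4.
The open E4 string is 14 semitones above the open D3, so the same pitch on the E4 string lies at fret 18 − 14 = 4.

4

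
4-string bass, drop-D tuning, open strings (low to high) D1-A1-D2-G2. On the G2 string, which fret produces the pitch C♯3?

6

C♯3 is 6 semitones above the open G2 (G–G#–A–A#–B–C–C#), so it sits at fret 6.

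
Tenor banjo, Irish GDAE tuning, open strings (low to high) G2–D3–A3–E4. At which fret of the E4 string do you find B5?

B5 is 19 semitones above the open E4 (E–F–F#–G–…–A–A#–B), so it sits at fret 19.

19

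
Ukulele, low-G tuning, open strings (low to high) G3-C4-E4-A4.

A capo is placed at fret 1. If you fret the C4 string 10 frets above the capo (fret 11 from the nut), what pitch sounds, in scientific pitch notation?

B4

The capo raises the open C4 by 1 semitone to C♯4; fretting 10 more gives C4 + 1 + 10 = C4 + 11 semitones = B4.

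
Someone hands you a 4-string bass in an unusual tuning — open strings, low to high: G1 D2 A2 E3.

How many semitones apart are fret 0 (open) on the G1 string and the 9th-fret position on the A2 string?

G1 at fret 0 → G1 (MIDI 31); A2 at fret 9 → G♭3 (MIDI 54).
31 − 54 = -23, so the two pitches are 23 semitones apart, with G♭3 the higher.

23 semitones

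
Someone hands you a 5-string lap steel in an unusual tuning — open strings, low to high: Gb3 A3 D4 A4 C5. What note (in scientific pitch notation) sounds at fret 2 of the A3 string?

B3

A3 is MIDI 57. Adding 2 gives 59, which is B3.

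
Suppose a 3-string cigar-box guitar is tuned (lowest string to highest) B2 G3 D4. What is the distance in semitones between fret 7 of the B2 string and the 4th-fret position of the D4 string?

12 semitones

B2 at fret 7 → F#3 (MIDI 54); D4 at fret 4 → F#4 (MIDI 66).
54 − 66 = -12, so the two pitches are 12 semitones apart, with F#4 the higher.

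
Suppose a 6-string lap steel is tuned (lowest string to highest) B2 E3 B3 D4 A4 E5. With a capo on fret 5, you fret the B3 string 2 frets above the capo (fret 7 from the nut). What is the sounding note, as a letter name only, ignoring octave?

The capo raises the open B3 by 5 semitones to E4; fretting 2 more gives B3 + 5 + 2 = B3 + 7 semitones, landing on F♯.
(Also written G♭.)

F♯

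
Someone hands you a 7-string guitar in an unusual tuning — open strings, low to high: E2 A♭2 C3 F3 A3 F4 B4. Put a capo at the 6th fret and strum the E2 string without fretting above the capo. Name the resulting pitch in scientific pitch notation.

B♭2

The capo raises the open E2 by 6 semitones to B♭2; fretting 0 more gives E2 + 6 + 0 = E2 + 6 semitones = B♭2.
(Also written A♯.)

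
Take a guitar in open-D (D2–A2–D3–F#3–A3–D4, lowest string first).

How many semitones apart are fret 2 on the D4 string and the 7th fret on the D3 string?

7 semitones

D4 at fret 2 → E4 (MIDI 64); D3 at fret 7 → A3 (MIDI 57).
64 − 57 = 7, so the two pitches are 7 semitones apart, with E4 the higher.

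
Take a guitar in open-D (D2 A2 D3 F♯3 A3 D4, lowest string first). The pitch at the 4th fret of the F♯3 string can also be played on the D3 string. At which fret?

8

Fret 4 on F♯3 is MIDI 54 + 4 = 58 (A♯3). On the D3 string (open MIDI 50), that pitch is 58 − 50 = fret 8.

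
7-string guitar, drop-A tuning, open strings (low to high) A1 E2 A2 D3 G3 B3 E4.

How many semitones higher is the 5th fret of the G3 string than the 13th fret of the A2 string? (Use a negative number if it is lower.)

G3 at fret 5 → C4 (MIDI 60); A2 at fret 13 → A#3 (MIDI 58).
60 − 58 = 2, so the two pitches are 2 semitones apart.

2 semitones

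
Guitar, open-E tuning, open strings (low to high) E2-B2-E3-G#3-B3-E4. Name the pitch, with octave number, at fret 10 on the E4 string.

D5

The open E4 string plus 10 semitones: E–F–F#–G–…–C–C#–D.
The walk passes from B into C once, so the octave number goes from 4 to 5.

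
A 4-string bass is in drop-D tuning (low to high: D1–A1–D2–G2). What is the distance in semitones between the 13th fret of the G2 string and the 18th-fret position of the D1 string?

G2 at fret 13 → G#3 (MIDI 56); D1 at fret 18 → G#2 (MIDI 44).
56 − 44 = 12, so the two pitches are 12 semitones apart, with G#3 the higher.

12 semitones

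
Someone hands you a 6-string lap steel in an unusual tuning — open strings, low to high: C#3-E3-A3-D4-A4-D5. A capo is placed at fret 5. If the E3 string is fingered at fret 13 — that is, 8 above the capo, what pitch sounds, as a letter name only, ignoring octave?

The capo raises the open E3 by 5 semitones to A3; fretting 8 more gives E3 + 5 + 8 = E3 + 13 semitones, landing on F.

F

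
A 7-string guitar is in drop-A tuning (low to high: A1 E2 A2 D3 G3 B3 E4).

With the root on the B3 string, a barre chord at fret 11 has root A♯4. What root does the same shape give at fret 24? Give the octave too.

Moving from fret 11 to fret 24 shifts the root by 13 semitones.
A♯4 up 13 semitones is B5.

B5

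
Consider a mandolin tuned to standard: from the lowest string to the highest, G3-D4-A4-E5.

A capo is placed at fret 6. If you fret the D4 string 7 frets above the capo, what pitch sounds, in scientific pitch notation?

The capo raises the open D4 by 6 semitones to G#4; fretting 7 more gives D4 + 6 + 7 = D4 + 13 semitones = D#5.

D#5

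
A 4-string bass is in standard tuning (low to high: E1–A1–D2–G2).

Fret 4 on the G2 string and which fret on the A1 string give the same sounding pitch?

G2 at fret 4 is G2 + 4 semitones = B2.
The open A1 string is 10 semitones below the open G2, so the same pitch on the A1 string lies at fret 4 + 10 = 14.

14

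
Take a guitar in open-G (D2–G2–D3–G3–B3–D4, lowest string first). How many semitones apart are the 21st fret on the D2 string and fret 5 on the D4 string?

D2 at fret 21 → B3 (MIDI 59); D4 at fret 5 → G4 (MIDI 67).
59 − 67 = -8, so the two pitches are 8 semitones apart, with G4 the higher.

8 semitones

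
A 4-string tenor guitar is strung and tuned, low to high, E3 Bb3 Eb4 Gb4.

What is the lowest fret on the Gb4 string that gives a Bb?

From Gb4, count semitones up the chromatic scale until reaching Bb: Gb–G–Ab–A–Bb — 4 steps.

4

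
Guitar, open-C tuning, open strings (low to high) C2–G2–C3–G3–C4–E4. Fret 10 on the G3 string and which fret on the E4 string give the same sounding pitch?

1

Fret 10 on G3 is MIDI 55 + 10 = 65 (F4). On the E4 string (open MIDI 64), that pitch is 65 − 64 = fret 1.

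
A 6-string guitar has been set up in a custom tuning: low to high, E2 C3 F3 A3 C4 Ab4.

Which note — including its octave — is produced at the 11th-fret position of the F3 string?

Each fret is one semitone, so F3 + 11 = E4.

E4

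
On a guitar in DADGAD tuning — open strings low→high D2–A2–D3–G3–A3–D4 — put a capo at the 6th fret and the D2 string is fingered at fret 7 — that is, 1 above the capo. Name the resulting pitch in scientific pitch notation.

A2

The capo raises the open D2 by 6 semitones to G♯2; fretting 1 more gives D2 + 6 + 1 = D2 + 7 semitones = A2.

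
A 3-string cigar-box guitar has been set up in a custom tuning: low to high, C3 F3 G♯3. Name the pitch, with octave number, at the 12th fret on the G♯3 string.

G♯4

Each fret is one semitone, so G♯3 + 12 = G♯4.
(Equivalently spelled A♭4.)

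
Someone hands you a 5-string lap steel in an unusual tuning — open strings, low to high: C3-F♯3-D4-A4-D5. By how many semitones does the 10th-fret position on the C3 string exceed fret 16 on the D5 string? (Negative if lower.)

C3 at fret 10 → A♯3 (MIDI 58); D5 at fret 16 → F♯6 (MIDI 90).
58 − 90 = -32, so the two pitches are 32 semitones apart.

-32 semitones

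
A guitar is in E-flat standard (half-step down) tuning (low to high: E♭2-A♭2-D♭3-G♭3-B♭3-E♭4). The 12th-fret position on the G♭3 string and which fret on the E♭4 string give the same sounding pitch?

3

Fret 12 on G♭3 is MIDI 54 + 12 = 66 (G♭4). On the E♭4 string (open MIDI 63), that pitch is 66 − 63 = fret 3.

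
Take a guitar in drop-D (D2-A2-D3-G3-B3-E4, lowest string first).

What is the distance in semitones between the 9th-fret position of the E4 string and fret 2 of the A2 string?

26 semitones

E4 at fret 9 → C#5 (MIDI 73); A2 at fret 2 → B2 (MIDI 47).
73 − 47 = 26, so the two pitches are 26 semitones apart, with C#5 the higher.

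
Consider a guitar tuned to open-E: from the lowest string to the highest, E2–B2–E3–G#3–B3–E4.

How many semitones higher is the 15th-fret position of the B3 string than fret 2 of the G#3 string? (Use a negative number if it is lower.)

B3 at fret 15 → D5 (MIDI 74); G#3 at fret 2 → A#3 (MIDI 58).
74 − 58 = 16, so the two pitches are 16 semitones apart.

16 semitones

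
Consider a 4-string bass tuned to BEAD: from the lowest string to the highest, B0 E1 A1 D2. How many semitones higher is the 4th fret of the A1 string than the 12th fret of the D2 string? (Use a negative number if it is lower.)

A1 at fret 4 → C♯2 (MIDI 37); D2 at fret 12 → D3 (MIDI 50).
37 − 50 = -13, so the two pitches are 13 semitones apart.

-13 semitones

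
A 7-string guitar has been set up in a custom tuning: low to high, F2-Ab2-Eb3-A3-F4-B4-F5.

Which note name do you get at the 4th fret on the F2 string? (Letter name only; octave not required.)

A

F2 is MIDI 41. Adding 4 gives 45; 45 mod 12 = 9, i.e. A.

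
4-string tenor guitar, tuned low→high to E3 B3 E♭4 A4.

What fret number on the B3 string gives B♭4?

11

B♭4 is 11 semitones above the open B3 (B–C–Db–D–…–Ab–A–Bb), so it sits at fret 11.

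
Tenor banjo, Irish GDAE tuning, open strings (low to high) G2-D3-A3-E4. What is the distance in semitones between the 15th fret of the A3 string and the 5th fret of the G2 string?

A3 at fret 15 → C5 (MIDI 72); G2 at fret 5 → C3 (MIDI 48).
72 − 48 = 24, so the two pitches are 24 semitones apart, with C5 the higher.

24 semitones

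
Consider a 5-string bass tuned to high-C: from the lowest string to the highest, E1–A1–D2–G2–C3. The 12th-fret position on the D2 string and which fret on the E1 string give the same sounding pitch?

22

D2 at fret 12 is D2 + 12 semitones = D3.
The open E1 string is 10 semitones below the open D2, so the same pitch on the E1 string lies at fret 12 + 10 = 22.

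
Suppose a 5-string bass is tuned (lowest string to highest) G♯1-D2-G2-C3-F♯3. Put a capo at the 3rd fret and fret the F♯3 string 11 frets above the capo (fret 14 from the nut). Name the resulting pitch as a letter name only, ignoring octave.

G♯

The capo raises the open F♯3 by 3 semitones to A3; fretting 11 more gives F♯3 + 3 + 11 = F♯3 + 14 semitones, landing on G♯.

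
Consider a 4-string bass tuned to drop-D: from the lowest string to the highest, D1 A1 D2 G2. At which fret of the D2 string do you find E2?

E2 is 2 semitones above the open D2 (D–D#–E), so it sits at fret 2.

2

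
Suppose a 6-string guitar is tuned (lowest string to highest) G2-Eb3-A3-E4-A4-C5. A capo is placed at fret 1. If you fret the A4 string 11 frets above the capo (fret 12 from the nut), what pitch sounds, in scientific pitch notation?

A5

The capo raises the open A4 by 1 semitone to Bb4; fretting 11 more gives A4 + 1 + 11 = A4 + 12 semitones = A5.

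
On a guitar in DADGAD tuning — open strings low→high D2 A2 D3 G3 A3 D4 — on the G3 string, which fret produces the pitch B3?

B3 is 4 semitones above the open G3 (G–G#–A–A#–B), so it sits at fret 4.

4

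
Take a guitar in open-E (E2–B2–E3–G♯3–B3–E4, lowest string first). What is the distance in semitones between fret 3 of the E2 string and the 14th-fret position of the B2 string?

18 semitones

E2 at fret 3 → G2 (MIDI 43); B2 at fret 14 → C♯4 (MIDI 61).
43 − 61 = -18, so the two pitches are 18 semitones apart, with C♯4 the higher.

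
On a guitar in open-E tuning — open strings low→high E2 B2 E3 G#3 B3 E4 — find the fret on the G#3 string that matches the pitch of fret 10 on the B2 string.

B2 at fret 10 is B2 + 10 semitones = A3.
The open G#3 string is 9 semitones above the open B2, so the same pitch on the G#3 string lies at fret 10 − 9 = 1.

1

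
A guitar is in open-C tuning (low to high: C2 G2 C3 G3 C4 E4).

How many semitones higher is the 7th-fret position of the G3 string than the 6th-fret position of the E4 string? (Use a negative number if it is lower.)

-8 semitones

G3 at fret 7 → D4 (MIDI 62); E4 at fret 6 → A#4 (MIDI 70).
62 − 70 = -8, so the two pitches are 8 semitones apart.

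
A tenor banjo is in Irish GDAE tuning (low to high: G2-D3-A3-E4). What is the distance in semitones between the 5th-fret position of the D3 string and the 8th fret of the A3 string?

10 semitones

D3 at fret 5 → G3 (MIDI 55); A3 at fret 8 → F4 (MIDI 65).
55 − 65 = -10, so the two pitches are 10 semitones apart, with F4 the higher.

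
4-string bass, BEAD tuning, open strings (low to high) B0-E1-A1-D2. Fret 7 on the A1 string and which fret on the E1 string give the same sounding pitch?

12

Fret 7 on A1 is MIDI 33 + 7 = 40 (E2). On the E1 string (open MIDI 28), that pitch is 40 − 28 = fret 12.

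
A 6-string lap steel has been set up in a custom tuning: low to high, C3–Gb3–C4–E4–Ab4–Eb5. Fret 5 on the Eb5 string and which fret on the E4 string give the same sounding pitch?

Fret 5 on Eb5 is MIDI 75 + 5 = 80 (Ab5). On the E4 string (open MIDI 64), that pitch is 80 − 64 = fret 16.

16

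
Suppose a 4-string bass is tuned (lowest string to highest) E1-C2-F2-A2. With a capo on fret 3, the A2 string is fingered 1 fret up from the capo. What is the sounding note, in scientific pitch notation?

C#3

The capo raises the open A2 by 3 semitones to C3; fretting 1 more gives A2 + 3 + 1 = A2 + 4 semitones = C#3.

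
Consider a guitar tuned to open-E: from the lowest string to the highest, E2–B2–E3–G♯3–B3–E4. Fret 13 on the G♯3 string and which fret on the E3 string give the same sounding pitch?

Fret 13 on G♯3 is MIDI 56 + 13 = 69 (A4). On the E3 string (open MIDI 52), that pitch is 69 − 52 = fret 17.

17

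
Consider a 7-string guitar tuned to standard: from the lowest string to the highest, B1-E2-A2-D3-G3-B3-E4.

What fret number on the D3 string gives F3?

3

F3 is 3 semitones above the open D3 (D–D#–E–F), so it sits at fret 3.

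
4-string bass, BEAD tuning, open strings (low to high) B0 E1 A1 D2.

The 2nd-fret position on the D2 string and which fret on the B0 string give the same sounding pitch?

17

D2 at fret 2 is D2 + 2 semitones = E2.
The open B0 string is 15 semitones below the open D2, so the same pitch on the B0 string lies at fret 2 + 15 = 17.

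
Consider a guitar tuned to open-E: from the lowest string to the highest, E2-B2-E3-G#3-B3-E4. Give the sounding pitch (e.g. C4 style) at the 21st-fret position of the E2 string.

E2 is MIDI 40. Adding 21 gives 61, which is C#4.
(Equivalently spelled Db4.)

C#4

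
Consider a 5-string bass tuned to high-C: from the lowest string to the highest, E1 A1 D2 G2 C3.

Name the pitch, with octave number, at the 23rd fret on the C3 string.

The open C3 string plus 23 semitones: C–C#–D–D#–…–A–A#–B.
The walk passes from B into C once, so the octave number goes from 3 to 4.

B4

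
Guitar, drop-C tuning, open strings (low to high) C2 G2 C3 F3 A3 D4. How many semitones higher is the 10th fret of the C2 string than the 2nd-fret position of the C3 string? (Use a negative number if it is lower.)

C2 at fret 10 → A#2 (MIDI 46); C3 at fret 2 → D3 (MIDI 50).
46 − 50 = -4, so the two pitches are 4 semitones apart.

-4 semitones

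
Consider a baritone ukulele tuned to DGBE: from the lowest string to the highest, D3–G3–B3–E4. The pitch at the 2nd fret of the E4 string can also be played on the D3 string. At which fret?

16

Fret 2 on E4 is MIDI 64 + 2 = 66 (F#4). On the D3 string (open MIDI 50), that pitch is 66 − 50 = fret 16.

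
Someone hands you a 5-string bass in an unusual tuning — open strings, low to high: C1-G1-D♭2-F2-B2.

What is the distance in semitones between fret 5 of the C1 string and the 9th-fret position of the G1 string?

C1 at fret 5 → F1 (MIDI 29); G1 at fret 9 → E2 (MIDI 40).
29 − 40 = -11, so the two pitches are 11 semitones apart, with E2 the higher.

11 semitones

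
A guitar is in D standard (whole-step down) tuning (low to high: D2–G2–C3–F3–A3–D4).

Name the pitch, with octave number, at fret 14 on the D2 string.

E3

D2 is MIDI 38. Adding 14 gives 52, which is E3.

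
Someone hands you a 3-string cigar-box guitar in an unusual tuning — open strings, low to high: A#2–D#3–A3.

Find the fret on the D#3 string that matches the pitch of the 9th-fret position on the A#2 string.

4

A#2 at fret 9 is A#2 + 9 semitones = G3.
The open D#3 string is 5 semitones above the open A#2, so the same pitch on the D#3 string lies at fret 9 − 5 = 4.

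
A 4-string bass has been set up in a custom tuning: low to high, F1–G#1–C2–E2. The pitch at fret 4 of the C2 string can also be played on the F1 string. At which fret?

Fret 4 on C2 is MIDI 36 + 4 = 40 (E2). On the F1 string (open MIDI 29), that pitch is 40 − 29 = fret 11.

11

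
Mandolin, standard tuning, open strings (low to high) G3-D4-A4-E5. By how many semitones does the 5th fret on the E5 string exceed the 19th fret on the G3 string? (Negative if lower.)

E5 at fret 5 → A5 (MIDI 81); G3 at fret 19 → D5 (MIDI 74).
81 − 74 = 7, so the two pitches are 7 semitones apart.

7 semitones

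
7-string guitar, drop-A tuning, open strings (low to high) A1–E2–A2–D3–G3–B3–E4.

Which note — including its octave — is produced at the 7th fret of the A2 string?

E3

The open A2 string plus 7 semitones: A–A#–B–C–C#–D–D#–E.
The walk passes from B into C once, so the octave number goes from 2 to 3.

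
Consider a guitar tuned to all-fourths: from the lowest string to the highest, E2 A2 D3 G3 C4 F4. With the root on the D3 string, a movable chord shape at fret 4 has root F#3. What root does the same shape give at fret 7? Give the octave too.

A3

Moving from fret 4 to fret 7 shifts the root by 3 semitones.
F#3 up 3 semitones is A3.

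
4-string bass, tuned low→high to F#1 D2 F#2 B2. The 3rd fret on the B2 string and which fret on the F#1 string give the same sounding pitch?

20

B2 at fret 3 is B2 + 3 semitones = D3.
The open F#1 string is 17 semitones below the open B2, so the same pitch on the F#1 string lies at fret 3 + 17 = 20.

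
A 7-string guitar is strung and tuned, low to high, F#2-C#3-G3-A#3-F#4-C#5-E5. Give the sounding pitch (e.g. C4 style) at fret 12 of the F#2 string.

F#3

Each fret is one semitone, so F#2 + 12 = F#3.
(Equivalently spelled Gb3.)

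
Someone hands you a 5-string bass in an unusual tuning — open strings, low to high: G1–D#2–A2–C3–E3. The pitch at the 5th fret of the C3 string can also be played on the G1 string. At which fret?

C3 at fret 5 is C3 + 5 semitones = F3.
The open G1 string is 17 semitones below the open C3, so the same pitch on the G1 string lies at fret 5 + 17 = 22.

22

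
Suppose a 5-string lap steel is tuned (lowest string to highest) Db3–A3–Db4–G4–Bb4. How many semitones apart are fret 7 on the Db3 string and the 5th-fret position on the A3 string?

6 semitones

Db3 at fret 7 → Ab3 (MIDI 56); A3 at fret 5 → D4 (MIDI 62).
56 − 62 = -6, so the two pitches are 6 semitones apart, with D4 the higher.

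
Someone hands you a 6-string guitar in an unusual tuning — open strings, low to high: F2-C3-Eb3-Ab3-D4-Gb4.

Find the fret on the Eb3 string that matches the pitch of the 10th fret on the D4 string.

Fret 10 on D4 is MIDI 62 + 10 = 72 (C5). On the Eb3 string (open MIDI 51), that pitch is 72 − 51 = fret 21.

21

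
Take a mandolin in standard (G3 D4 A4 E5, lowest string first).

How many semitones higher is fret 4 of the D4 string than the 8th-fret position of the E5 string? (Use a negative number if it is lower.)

-18 semitones

D4 at fret 4 → F♯4 (MIDI 66); E5 at fret 8 → C6 (MIDI 84).
66 − 84 = -18, so the two pitches are 18 semitones apart.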